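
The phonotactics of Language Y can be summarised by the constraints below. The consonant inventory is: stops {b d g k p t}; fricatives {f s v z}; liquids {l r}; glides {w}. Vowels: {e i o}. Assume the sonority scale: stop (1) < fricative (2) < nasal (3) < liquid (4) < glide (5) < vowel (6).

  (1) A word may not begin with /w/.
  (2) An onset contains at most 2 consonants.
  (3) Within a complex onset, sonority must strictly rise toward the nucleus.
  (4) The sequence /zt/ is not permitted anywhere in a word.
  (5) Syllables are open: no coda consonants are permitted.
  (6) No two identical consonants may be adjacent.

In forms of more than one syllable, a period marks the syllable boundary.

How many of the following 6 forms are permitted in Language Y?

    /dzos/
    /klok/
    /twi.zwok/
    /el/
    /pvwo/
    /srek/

/dzos/ — violates constraint 5: syllable 1 coda /s/ has 1 consonant (> 0) → not permitted
/klok/ — violates constraint 5: syllable 1 coda /k/ has 1 consonant (> 0) → not permitted
/twi.zwok/ — violates constraint 5: syllable 2 coda /k/ has 1 consonant (> 0) → not permitted
/el/ — violates constraint 5: syllable 1 coda /l/ has 1 consonant (> 0) → not permitted
/pvwo/ — violates constraint 2: syllable 1 onset /pvw/ has 3 consonants (> 2) → not permitted
/srek/ — violates constraint 5: syllable 1 coda /k/ has 1 consonant (> 0) → not permitted
No form is permitted → 0.

0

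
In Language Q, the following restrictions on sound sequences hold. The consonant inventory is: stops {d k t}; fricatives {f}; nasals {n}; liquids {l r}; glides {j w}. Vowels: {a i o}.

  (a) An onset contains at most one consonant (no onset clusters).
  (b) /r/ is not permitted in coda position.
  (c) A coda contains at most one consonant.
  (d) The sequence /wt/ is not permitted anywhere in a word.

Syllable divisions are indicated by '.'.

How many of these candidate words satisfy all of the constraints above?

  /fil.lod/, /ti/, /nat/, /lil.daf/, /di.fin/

/fil.lod/ — σ1 onset /f/, coda /l/ ok; σ2 onset /l/, coda /d/ ok → permitted
/ti/ — σ1 onset /t/, coda /∅/ ok → permitted
/nat/ — σ1 onset /n/, coda /t/ ok → permitted
/lil.daf/ — σ1 onset /l/, coda /l/ ok; σ2 onset /d/, coda /f/ ok → permitted
/di.fin/ — σ1 onset /d/, coda /∅/ ok; σ2 onset /f/, coda /n/ ok → permitted
Permitted: /fil.lod/, /ti/, /nat/, /lil.daf/, /di.fin/ → 5.

5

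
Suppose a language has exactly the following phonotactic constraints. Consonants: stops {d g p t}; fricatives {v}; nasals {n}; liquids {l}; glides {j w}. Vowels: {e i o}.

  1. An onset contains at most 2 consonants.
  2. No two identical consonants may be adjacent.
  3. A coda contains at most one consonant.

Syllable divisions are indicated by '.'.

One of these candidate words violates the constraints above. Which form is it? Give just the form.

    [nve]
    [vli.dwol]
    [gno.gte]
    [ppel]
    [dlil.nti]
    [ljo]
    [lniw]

[nve] — σ1 onset /nv/ (2C), coda /∅/ ok → phonotactically legal
[vli.dwol] — σ1 onset /vl/ (2C), coda /∅/ ok; σ2 onset /dw/ (2C), coda /l/ ok → phonotactically legal
[gno.gte] — σ1 onset /gn/ (2C), coda /∅/ ok; σ2 onset /gt/ (2C), coda /∅/ ok → phonotactically legal
[ppel] — violates constraint 2: adjacent identical consonants /pp/ → phonotactically illegal
[dlil.nti] — σ1 onset /dl/ (2C), coda /l/ ok; σ2 onset /nt/ (2C), coda /∅/ ok → phonotactically legal
[ljo] — σ1 onset /lj/ (2C), coda /∅/ ok → phonotactically legal
[lniw] — σ1 onset /ln/ (2C), coda /w/ ok → phonotactically legal

[ppel]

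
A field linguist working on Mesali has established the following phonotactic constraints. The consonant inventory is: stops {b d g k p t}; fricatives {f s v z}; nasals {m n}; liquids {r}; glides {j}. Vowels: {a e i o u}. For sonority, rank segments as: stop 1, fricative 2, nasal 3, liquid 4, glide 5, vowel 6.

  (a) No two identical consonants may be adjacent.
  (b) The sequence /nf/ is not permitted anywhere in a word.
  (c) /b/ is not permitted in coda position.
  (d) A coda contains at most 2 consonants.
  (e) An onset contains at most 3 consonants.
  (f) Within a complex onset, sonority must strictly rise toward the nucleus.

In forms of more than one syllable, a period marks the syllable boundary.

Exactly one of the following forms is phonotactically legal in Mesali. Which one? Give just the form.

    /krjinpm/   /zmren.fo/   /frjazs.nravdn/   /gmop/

/gmop/

/krjinpm/ — violates constraint (d): syllable 1 coda /npm/ has 3 consonants (> 2) → phonotactically illegal
/zmren.fo/ — violates constraint (b): contains banned sequence /nf/ → phonotactically illegal
/frjazs.nravdn/ — violates constraint (d): syllable 2 coda /vdn/ has 3 consonants (> 2) → phonotactically illegal
/gmop/ — σ1 onset /gm/ (1→3 rises), coda /p/ ok → phonotactically legal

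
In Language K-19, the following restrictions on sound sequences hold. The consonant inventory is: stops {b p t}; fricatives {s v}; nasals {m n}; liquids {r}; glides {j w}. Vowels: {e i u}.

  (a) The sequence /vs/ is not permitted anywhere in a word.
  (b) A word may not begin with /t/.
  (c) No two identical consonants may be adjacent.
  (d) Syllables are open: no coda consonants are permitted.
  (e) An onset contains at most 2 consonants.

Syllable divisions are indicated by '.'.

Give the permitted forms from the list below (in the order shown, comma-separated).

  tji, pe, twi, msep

pe

tji — violates constraint (b): word begins with /t/ → not permitted
pe — σ1 onset /p/, coda /∅/ ok → permitted
twi — violates constraint (b): word begins with /t/ → not permitted
msep — violates constraint (d): syllable 1 coda /p/ has 1 consonant (> 0) → not permitted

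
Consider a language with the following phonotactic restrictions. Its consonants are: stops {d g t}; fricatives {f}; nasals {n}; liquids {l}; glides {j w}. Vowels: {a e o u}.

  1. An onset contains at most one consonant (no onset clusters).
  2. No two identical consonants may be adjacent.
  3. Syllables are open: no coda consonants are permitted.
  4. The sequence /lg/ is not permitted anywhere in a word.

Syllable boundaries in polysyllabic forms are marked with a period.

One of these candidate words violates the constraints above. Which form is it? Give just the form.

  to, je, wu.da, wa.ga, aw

aw

to — σ1 onset /t/, coda /∅/ ok → licit
je — σ1 onset /j/, coda /∅/ ok → licit
wu.da — σ1 onset /w/, coda /∅/ ok; σ2 onset /d/, coda /∅/ ok → licit
wa.ga — σ1 onset /w/, coda /∅/ ok; σ2 onset /g/, coda /∅/ ok → licit
aw — violates constraint 3: syllable 1 coda /w/ has 1 consonant (> 0) → illicit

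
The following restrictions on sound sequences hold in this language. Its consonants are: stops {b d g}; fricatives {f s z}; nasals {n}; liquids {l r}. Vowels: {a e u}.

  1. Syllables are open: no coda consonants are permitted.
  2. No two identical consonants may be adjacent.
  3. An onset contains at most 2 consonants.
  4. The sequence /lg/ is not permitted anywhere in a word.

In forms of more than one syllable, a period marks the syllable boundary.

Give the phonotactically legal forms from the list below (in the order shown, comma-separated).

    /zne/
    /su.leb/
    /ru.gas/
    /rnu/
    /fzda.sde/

/zne/, /rnu/

/zne/ — σ1 onset /zn/ (2C), coda /∅/ ok → phonotactically legal
/su.leb/ — violates constraint 1: syllable 2 coda /b/ has 1 consonant (> 0) → phonotactically illegal
/ru.gas/ — violates constraint 1: syllable 2 coda /s/ has 1 consonant (> 0) → phonotactically illegal
/rnu/ — σ1 onset /rn/ (2C), coda /∅/ ok → phonotactically legal
/fzda.sde/ — violates constraint 3: syllable 1 onset /fzd/ has 3 consonants (> 2) → phonotactically illegal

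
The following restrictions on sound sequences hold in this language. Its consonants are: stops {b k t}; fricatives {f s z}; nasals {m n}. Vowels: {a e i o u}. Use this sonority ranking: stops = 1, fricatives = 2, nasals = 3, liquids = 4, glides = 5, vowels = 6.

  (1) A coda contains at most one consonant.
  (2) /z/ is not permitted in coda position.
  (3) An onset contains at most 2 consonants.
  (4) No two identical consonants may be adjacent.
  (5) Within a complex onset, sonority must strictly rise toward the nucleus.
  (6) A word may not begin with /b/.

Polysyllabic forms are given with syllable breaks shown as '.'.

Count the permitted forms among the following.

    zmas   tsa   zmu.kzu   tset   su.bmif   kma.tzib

6

zmas — σ1 onset /zm/ (2→3 rises), coda /s/ ok → permitted
tsa — σ1 onset /ts/ (1→2 rises), coda /∅/ ok → permitted
zmu.kzu — σ1 onset /zm/ (2→3 rises), coda /∅/ ok; σ2 onset /kz/ (1→2 rises), coda /∅/ ok → permitted
tset — σ1 onset /ts/ (1→2 rises), coda /t/ ok → permitted
su.bmif — σ1 onset /s/, coda /∅/ ok; σ2 onset /bm/ (1→3 rises), coda /f/ ok → permitted
kma.tzib — σ1 onset /km/ (1→3 rises), coda /∅/ ok; σ2 onset /tz/ (1→2 rises), coda /b/ ok → permitted
Permitted: zmas, tsa, zmu.kzu, tset, su.bmif, kma.tzib → 6.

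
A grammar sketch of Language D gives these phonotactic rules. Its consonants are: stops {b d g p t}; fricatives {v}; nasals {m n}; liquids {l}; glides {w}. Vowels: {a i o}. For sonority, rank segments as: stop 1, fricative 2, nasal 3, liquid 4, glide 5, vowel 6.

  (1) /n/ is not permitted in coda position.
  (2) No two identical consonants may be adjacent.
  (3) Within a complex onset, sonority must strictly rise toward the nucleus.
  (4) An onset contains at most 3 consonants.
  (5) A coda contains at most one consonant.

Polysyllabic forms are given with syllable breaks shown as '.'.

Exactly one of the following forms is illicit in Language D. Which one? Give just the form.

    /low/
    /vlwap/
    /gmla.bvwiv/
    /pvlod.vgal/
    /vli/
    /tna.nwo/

/pvlod.vgal/

/low/ — σ1 onset /l/, coda /w/ ok → licit
/vlwap/ — σ1 onset /vlw/ (2→4→5 rises), coda /p/ ok → licit
/gmla.bvwiv/ — σ1 onset /gml/ (1→3→4 rises), coda /∅/ ok; σ2 onset /bvw/ (1→2→5 rises), coda /v/ ok → licit
/pvlod.vgal/ — violates constraint 3: syllable 2 onset /vg/: /v/ (fricative, 2) → /g/ (stop, 1) does not rise → illicit
/vli/ — σ1 onset /vl/ (2→4 rises), coda /∅/ ok → licit
/tna.nwo/ — σ1 onset /tn/ (1→3 rises), coda /∅/ ok; σ2 onset /nw/ (3→5 rises), coda /∅/ ok → licit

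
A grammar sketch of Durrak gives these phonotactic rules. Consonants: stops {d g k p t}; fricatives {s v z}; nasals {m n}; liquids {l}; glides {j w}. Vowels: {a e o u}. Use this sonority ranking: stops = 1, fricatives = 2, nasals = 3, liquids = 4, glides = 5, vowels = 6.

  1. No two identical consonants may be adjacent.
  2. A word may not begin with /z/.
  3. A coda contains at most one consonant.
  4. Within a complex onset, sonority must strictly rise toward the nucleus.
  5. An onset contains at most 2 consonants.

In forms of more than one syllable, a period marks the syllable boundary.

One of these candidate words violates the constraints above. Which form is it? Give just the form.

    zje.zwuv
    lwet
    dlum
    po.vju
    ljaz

zje.zwuv — violates constraint 2: word begins with /z/ → not permitted
lwet — σ1 onset /lw/ (4→5 rises), coda /t/ ok → permitted
dlum — σ1 onset /dl/ (1→4 rises), coda /m/ ok → permitted
po.vju — σ1 onset /p/, coda /∅/ ok; σ2 onset /vj/ (2→5 rises), coda /∅/ ok → permitted
ljaz — σ1 onset /lj/ (4→5 rises), coda /z/ ok → permitted

zje.zwuv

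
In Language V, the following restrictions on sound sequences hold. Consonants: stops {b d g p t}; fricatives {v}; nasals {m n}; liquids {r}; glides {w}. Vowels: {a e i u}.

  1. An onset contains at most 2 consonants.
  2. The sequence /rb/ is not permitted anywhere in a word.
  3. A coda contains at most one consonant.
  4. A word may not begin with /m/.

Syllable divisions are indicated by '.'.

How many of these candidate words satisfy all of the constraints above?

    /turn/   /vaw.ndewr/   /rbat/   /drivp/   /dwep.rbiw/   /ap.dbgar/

0

/turn/ — violates constraint 3: syllable 1 coda /rn/ has 2 consonants (> 1) → not permitted
/vaw.ndewr/ — violates constraint 3: syllable 2 coda /wr/ has 2 consonants (> 1) → not permitted
/rbat/ — violates constraint 2: contains banned sequence /rb/ → not permitted
/drivp/ — violates constraint 3: syllable 1 coda /vp/ has 2 consonants (> 1) → not permitted
/dwep.rbiw/ — violates constraint 2: contains banned sequence /rb/ → not permitted
/ap.dbgar/ — violates constraint 1: syllable 2 onset /dbg/ has 3 consonants (> 2) → not permitted
No form is permitted → 0.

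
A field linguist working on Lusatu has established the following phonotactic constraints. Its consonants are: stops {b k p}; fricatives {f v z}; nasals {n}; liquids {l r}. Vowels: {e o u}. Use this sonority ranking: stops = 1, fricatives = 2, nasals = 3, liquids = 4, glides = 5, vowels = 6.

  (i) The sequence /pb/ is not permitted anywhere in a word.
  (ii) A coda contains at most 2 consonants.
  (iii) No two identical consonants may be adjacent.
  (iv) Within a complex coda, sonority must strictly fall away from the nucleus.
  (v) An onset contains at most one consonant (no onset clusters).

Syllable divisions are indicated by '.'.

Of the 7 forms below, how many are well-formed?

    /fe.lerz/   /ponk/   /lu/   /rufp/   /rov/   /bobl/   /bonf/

/fe.lerz/ — σ1 onset /f/, coda /∅/ ok; σ2 onset /l/, coda /rz/ (4→2 falls) ok → well-formed
/ponk/ — σ1 onset /p/, coda /nk/ (3→1 falls) ok → well-formed
/lu/ — σ1 onset /l/, coda /∅/ ok → well-formed
/rufp/ — σ1 onset /r/, coda /fp/ (2→1 falls) ok → well-formed
/rov/ — σ1 onset /r/, coda /v/ ok → well-formed
/bobl/ — violates constraint (iv): syllable 1 coda /bl/: /b/ (stop, 1) → /l/ (liquid, 4) does not fall → ill-formed
/bonf/ — σ1 onset /b/, coda /nf/ (3→2 falls) ok → well-formed
Well-formed: /fe.lerz/, /ponk/, /lu/, /rufp/, /rov/, /bonf/ → 6.

6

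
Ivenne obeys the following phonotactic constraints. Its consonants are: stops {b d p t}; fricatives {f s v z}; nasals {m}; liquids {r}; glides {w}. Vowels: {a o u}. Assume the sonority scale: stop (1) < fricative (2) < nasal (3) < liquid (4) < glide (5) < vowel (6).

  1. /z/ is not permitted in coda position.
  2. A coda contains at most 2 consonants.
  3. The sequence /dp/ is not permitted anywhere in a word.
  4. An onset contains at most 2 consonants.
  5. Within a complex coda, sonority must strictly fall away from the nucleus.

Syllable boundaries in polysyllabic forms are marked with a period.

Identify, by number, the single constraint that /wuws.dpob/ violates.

3

/wuws.dpob/: contains banned sequence /dp/.
This is a violation of constraint 3: "The sequence /dp/ is not permitted anywhere in a word."
The remaining constraints (1, 2, 4, 5) are satisfied.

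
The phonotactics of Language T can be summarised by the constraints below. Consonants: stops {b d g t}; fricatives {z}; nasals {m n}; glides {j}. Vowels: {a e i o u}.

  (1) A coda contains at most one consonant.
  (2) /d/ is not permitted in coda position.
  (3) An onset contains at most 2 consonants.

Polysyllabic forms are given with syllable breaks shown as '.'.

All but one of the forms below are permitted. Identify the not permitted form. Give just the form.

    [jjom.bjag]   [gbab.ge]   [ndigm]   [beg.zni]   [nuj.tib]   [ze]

[ndigm]

[jjom.bjag] — σ1 onset /jj/ (2C), coda /m/ ok; σ2 onset /bj/ (2C), coda /g/ ok → permitted
[gbab.ge] — σ1 onset /gb/ (2C), coda /b/ ok; σ2 onset /g/, coda /∅/ ok → permitted
[ndigm] — violates constraint 1: syllable 1 coda /gm/ has 2 consonants (> 1) → not permitted
[beg.zni] — σ1 onset /b/, coda /g/ ok; σ2 onset /zn/ (2C), coda /∅/ ok → permitted
[nuj.tib] — σ1 onset /n/, coda /j/ ok; σ2 onset /t/, coda /b/ ok → permitted
[ze] — σ1 onset /z/, coda /∅/ ok → permitted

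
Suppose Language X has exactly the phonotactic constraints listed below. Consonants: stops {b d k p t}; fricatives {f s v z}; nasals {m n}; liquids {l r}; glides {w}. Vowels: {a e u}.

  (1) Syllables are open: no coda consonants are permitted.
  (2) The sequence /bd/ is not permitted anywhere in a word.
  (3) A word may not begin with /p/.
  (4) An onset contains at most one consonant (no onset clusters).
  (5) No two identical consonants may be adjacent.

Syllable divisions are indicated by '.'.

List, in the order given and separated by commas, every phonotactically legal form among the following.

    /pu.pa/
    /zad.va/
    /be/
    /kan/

/be/

/pu.pa/ — violates constraint 3: word begins with /p/ → phonotactically illegal
/zad.va/ — violates constraint 1: syllable 1 coda /d/ has 1 consonant (> 0) → phonotactically illegal
/be/ — σ1 onset /b/, coda /∅/ ok → phonotactically legal
/kan/ — violates constraint 1: syllable 1 coda /n/ has 1 consonant (> 0) → phonotactically illegal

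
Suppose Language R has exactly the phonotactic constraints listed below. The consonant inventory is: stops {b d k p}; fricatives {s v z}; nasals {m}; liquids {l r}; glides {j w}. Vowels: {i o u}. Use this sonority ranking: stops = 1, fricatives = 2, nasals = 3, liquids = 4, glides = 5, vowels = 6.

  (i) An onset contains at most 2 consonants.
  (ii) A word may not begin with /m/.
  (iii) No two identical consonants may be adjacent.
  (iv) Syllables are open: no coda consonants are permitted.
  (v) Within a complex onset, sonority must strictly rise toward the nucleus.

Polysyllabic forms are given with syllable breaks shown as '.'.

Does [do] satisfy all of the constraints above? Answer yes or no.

yes

[do] — σ1 onset /d/, coda /∅/ ok → well-formed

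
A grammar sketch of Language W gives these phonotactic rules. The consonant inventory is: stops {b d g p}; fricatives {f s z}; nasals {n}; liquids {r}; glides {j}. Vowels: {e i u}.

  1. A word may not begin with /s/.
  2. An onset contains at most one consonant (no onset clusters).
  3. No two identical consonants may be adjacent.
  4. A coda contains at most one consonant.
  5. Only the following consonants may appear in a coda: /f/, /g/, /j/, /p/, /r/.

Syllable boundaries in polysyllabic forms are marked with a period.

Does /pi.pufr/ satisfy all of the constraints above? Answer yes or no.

/pi.pufr/ — violates constraint 4: syllable 2 coda /fr/ has 2 consonants (> 1) → ill-formed

no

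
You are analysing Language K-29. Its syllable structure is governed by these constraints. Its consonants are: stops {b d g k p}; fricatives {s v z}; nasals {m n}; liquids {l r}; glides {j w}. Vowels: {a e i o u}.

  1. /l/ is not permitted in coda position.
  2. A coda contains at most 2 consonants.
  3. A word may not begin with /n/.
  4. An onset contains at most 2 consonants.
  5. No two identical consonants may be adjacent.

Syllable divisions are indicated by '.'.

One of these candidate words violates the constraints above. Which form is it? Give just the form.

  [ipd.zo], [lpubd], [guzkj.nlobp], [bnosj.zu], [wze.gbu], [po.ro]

[guzkj.nlobp]

[ipd.zo] — σ1 onset /∅/, coda /pd/ (2C) ok; σ2 onset /z/, coda /∅/ ok → phonotactically legal
[lpubd] — σ1 onset /lp/ (2C), coda /bd/ (2C) ok → phonotactically legal
[guzkj.nlobp] — violates constraint 2: syllable 1 coda /zkj/ has 3 consonants (> 2) → phonotactically illegal
[bnosj.zu] — σ1 onset /bn/ (2C), coda /sj/ (2C) ok; σ2 onset /z/, coda /∅/ ok → phonotactically legal
[wze.gbu] — σ1 onset /wz/ (2C), coda /∅/ ok; σ2 onset /gb/ (2C), coda /∅/ ok → phonotactically legal
[po.ro] — σ1 onset /p/, coda /∅/ ok; σ2 onset /r/, coda /∅/ ok → phonotactically legal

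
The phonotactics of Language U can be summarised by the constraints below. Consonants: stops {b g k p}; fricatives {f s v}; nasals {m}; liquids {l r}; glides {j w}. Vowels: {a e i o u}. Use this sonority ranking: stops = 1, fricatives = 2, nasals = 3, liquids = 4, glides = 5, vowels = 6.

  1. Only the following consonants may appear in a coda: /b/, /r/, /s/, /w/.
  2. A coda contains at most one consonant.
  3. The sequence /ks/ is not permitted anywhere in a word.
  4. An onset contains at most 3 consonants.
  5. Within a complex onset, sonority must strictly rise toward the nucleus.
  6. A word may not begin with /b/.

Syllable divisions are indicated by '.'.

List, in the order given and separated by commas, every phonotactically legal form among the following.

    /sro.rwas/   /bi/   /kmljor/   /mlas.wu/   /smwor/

/sro.rwas/ — σ1 onset /sr/ (2→4 rises), coda /∅/ ok; σ2 onset /rw/ (4→5 rises), coda /s/ ok → phonotactically legal
/bi/ — violates constraint 6: word begins with /b/ → phonotactically illegal
/kmljor/ — violates constraint 4: syllable 1 onset /kmlj/ has 4 consonants (> 3) → phonotactically illegal
/mlas.wu/ — σ1 onset /ml/ (3→4 rises), coda /s/ ok; σ2 onset /w/, coda /∅/ ok → phonotactically legal
/smwor/ — σ1 onset /smw/ (2→3→5 rises), coda /r/ ok → phonotactically legal

/sro.rwas/, /mlas.wu/, /smwor/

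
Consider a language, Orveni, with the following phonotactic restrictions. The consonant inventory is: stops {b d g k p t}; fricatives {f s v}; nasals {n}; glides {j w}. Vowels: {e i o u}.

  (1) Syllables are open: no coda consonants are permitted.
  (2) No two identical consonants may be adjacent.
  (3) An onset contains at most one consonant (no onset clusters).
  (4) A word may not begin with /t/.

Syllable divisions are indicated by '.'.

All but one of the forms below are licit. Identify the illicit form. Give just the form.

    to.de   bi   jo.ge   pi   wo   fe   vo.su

to.de — violates constraint 4: word begins with /t/ → illicit
bi — σ1 onset /b/, coda /∅/ ok → licit
jo.ge — σ1 onset /j/, coda /∅/ ok; σ2 onset /g/, coda /∅/ ok → licit
pi — σ1 onset /p/, coda /∅/ ok → licit
wo — σ1 onset /w/, coda /∅/ ok → licit
fe — σ1 onset /f/, coda /∅/ ok → licit
vo.su — σ1 onset /v/, coda /∅/ ok; σ2 onset /s/, coda /∅/ ok → licit

to.de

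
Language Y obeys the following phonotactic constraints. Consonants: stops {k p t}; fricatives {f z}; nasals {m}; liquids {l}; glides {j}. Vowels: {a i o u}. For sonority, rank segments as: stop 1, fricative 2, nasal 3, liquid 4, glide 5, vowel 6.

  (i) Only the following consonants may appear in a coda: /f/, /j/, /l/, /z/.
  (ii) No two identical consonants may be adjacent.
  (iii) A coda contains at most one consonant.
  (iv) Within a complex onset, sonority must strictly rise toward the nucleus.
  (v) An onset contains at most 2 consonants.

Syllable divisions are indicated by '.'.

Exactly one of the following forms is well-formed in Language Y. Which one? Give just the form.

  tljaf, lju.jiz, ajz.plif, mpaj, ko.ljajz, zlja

lju.jiz

tljaf — violates constraint (v): syllable 1 onset /tlj/ has 3 consonants (> 2) → ill-formed
lju.jiz — σ1 onset /lj/ (4→5 rises), coda /∅/ ok; σ2 onset /j/, coda /z/ ok → well-formed
ajz.plif — violates constraint (iii): syllable 1 coda /jz/ has 2 consonants (> 1) → ill-formed
mpaj — violates constraint (iv): syllable 1 onset /mp/: /m/ (nasal, 3) → /p/ (stop, 1) does not rise → ill-formed
ko.ljajz — violates constraint (iii): syllable 2 coda /jz/ has 2 consonants (> 1) → ill-formed
zlja — violates constraint (v): syllable 1 onset /zlj/ has 3 consonants (> 2) → ill-formed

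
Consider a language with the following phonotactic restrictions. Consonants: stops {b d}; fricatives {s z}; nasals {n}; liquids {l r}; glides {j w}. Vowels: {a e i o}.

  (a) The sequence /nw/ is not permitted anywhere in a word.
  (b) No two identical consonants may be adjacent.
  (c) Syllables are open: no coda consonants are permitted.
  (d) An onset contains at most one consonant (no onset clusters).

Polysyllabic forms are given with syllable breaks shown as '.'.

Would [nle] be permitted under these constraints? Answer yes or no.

[nle] — violates constraint (d): syllable 1 onset /nl/ has 2 consonants (> 1) → not permitted

no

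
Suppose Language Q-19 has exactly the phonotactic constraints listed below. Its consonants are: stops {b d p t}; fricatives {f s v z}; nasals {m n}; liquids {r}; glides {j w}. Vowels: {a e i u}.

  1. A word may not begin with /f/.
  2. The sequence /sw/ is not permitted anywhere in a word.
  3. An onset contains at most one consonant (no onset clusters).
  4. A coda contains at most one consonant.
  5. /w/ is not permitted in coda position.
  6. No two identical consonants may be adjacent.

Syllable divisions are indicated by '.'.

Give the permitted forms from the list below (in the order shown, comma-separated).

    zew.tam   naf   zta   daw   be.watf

naf

zew.tam — violates constraint 5: syllable 1 coda contains /w/ → not permitted
naf — σ1 onset /n/, coda /f/ ok → permitted
zta — violates constraint 3: syllable 1 onset /zt/ has 2 consonants (> 1) → not permitted
daw — violates constraint 5: syllable 1 coda contains /w/ → not permitted
be.watf — violates constraint 4: syllable 2 coda /tf/ has 2 consonants (> 1) → not permitted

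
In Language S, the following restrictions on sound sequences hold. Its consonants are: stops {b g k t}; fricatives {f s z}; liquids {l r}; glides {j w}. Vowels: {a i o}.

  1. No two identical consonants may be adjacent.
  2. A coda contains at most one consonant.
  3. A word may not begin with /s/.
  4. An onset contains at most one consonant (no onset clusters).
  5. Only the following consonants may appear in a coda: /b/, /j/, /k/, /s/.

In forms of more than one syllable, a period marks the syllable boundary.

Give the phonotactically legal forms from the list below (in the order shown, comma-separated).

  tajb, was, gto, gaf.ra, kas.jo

was, kas.jo

tajb — violates constraint 2: syllable 1 coda /jb/ has 2 consonants (> 1) → phonotactically illegal
was — σ1 onset /w/, coda /s/ ok → phonotactically legal
gto — violates constraint 4: syllable 1 onset /gt/ has 2 consonants (> 1) → phonotactically illegal
gaf.ra — violates constraint 5: syllable 1 coda contains /f/, which is not a licensed coda consonant → phonotactically illegal
kas.jo — σ1 onset /k/, coda /s/ ok; σ2 onset /j/, coda /∅/ ok → phonotactically legal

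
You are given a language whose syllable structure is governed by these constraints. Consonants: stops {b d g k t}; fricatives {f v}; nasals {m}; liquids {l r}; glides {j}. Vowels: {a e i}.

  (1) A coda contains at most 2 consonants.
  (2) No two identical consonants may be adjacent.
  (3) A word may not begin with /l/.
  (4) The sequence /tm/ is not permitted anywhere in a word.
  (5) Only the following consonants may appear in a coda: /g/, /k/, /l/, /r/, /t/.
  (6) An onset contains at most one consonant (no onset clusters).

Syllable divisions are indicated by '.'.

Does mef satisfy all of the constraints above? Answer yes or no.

mef — violates constraint 5: syllable 1 coda contains /f/, which is not a licensed coda consonant → ill-formed

no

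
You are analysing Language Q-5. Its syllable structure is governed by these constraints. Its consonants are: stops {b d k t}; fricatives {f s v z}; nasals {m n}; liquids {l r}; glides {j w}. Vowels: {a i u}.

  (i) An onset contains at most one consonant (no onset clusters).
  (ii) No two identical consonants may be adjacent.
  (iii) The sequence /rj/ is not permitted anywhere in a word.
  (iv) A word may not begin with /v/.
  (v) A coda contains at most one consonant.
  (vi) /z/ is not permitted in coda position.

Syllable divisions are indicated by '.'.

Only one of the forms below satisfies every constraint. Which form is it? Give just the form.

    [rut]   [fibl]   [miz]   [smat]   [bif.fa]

[rut] — σ1 onset /r/, coda /t/ ok → well-formed
[fibl] — violates constraint (v): syllable 1 coda /bl/ has 2 consonants (> 1) → ill-formed
[miz] — violates constraint (vi): syllable 1 coda contains /z/ → ill-formed
[smat] — violates constraint (i): syllable 1 onset /sm/ has 2 consonants (> 1) → ill-formed
[bif.fa] — violates constraint (ii): adjacent identical consonants /ff/ → ill-formed

[rut]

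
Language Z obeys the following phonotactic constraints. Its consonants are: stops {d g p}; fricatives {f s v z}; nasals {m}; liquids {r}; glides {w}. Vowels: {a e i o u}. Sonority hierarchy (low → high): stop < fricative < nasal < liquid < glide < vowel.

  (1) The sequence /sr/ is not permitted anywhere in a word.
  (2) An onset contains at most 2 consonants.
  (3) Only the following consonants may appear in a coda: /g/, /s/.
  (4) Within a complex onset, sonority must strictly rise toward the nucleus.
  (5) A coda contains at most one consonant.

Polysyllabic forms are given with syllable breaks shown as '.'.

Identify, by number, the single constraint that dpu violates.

dpu: syllable 1 onset /dp/: /d/ (stop, 1) → /p/ (stop, 1) does not rise.
This is a violation of constraint 4: "Within a complex onset, sonority must strictly rise toward the nucleus."
The remaining constraints (1, 2, 3, 5) are satisfied.

4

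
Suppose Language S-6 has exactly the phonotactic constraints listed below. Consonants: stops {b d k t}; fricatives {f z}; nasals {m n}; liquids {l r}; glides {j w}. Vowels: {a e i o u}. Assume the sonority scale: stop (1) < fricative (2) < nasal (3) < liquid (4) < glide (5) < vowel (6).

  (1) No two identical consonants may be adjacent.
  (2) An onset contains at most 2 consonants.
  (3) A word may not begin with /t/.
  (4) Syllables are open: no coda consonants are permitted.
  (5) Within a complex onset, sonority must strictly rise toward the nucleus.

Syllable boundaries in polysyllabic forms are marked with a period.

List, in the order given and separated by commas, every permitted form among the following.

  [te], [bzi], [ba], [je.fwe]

[bzi], [ba], [je.fwe]

[te] — violates constraint 3: word begins with /t/ → not permitted
[bzi] — σ1 onset /bz/ (1→2 rises), coda /∅/ ok → permitted
[ba] — σ1 onset /b/, coda /∅/ ok → permitted
[je.fwe] — σ1 onset /j/, coda /∅/ ok; σ2 onset /fw/ (2→5 rises), coda /∅/ ok → permitted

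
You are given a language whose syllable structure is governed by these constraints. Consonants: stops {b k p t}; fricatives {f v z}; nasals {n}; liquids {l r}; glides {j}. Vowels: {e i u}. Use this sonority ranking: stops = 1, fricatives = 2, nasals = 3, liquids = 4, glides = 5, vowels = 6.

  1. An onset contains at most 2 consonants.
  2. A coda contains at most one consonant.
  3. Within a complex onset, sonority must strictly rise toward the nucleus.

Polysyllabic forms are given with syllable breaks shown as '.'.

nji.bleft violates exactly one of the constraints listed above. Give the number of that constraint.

2

nji.bleft: syllable 2 coda /ft/ has 2 consonants (> 1).
This is a violation of constraint 2: "A coda contains at most one consonant."
The remaining constraints (1, 3) are satisfied.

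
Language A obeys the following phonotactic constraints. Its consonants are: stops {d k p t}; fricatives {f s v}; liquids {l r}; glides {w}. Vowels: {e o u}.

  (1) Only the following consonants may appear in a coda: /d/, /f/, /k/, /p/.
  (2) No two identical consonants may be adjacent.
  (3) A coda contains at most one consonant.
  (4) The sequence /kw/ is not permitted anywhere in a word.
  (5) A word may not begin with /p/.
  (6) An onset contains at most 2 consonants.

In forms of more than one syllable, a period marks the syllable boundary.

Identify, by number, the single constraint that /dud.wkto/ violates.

6

/dud.wkto/: syllable 2 onset /wkt/ has 3 consonants (> 2).
This is a violation of constraint 6: "An onset contains at most 2 consonants."
The remaining constraints (1, 2, 3, 4, 5) are satisfied.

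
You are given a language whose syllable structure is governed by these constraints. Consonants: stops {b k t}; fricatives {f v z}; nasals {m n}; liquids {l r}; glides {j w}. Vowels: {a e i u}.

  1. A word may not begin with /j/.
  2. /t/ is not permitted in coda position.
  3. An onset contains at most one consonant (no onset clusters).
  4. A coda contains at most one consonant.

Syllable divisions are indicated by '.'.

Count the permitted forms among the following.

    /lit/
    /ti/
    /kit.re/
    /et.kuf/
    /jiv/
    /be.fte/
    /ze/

/lit/ — violates constraint 2: syllable 1 coda contains /t/ → not permitted
/ti/ — σ1 onset /t/, coda /∅/ ok → permitted
/kit.re/ — violates constraint 2: syllable 1 coda contains /t/ → not permitted
/et.kuf/ — violates constraint 2: syllable 1 coda contains /t/ → not permitted
/jiv/ — violates constraint 1: word begins with /j/ → not permitted
/be.fte/ — violates constraint 3: syllable 2 onset /ft/ has 2 consonants (> 1) → not permitted
/ze/ — σ1 onset /z/, coda /∅/ ok → permitted
Permitted: /ti/, /ze/ → 2.

2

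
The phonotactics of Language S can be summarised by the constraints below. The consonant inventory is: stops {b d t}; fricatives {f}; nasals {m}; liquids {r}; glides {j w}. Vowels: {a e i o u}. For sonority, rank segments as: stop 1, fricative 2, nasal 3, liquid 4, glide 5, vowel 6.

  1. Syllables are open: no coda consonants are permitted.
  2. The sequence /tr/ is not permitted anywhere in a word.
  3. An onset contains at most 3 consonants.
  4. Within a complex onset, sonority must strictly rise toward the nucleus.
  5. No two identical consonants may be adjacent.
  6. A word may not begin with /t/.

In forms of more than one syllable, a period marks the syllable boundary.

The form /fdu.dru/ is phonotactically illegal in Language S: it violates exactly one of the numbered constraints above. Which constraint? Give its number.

/fdu.dru/: syllable 1 onset /fd/: /f/ (fricative, 2) → /d/ (stop, 1) does not rise.
This is a violation of constraint 4: "Within a complex onset, sonority must strictly rise toward the nucleus."
The remaining constraints (1, 2, 3, 5, 6) are satisfied.

4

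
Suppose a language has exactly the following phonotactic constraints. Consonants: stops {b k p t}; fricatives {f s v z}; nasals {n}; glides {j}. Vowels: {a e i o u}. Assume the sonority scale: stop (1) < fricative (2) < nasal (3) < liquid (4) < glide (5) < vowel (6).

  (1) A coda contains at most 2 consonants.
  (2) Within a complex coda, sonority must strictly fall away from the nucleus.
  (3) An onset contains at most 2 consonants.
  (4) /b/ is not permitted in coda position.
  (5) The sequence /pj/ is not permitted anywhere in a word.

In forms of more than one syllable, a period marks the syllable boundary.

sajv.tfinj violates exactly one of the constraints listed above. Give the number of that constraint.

sajv.tfinj: syllable 2 coda /nj/: /n/ (nasal, 3) → /j/ (glide, 5) does not fall.
This is a violation of constraint 2: "Within a complex coda, sonority must strictly fall away from the nucleus."
The remaining constraints (1, 3, 4, 5) are satisfied.

2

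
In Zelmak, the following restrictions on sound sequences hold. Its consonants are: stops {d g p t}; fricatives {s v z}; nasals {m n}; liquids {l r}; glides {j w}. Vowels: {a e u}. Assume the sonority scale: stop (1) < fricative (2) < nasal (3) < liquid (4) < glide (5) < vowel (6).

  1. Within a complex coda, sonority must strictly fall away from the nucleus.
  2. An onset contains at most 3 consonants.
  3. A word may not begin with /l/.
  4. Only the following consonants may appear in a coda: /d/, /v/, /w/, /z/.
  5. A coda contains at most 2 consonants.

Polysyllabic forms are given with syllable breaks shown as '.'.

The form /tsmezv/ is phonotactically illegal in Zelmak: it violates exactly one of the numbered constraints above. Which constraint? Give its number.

/tsmezv/: syllable 1 coda /zv/: /z/ (fricative, 2) → /v/ (fricative, 2) does not fall.
This is a violation of constraint 1: "Within a complex coda, sonority must strictly fall away from the nucleus."
The remaining constraints (2, 3, 4, 5) are satisfied.

1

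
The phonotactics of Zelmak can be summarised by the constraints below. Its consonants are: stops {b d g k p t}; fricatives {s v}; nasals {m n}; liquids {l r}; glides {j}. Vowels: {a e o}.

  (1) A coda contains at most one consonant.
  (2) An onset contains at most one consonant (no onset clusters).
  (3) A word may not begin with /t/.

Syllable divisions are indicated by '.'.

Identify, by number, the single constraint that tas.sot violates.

3

tas.sot: word begins with /t/.
This is a violation of constraint 3: "A word may not begin with /t/."
The remaining constraints (1, 2) are satisfied.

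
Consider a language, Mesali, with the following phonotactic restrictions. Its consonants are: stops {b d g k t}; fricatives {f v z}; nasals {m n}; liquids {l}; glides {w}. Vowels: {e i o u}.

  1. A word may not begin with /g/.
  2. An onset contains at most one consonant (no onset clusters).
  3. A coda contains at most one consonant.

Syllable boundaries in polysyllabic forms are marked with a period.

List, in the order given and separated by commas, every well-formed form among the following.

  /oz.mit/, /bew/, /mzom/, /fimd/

/oz.mit/, /bew/

/oz.mit/ — σ1 onset /∅/, coda /z/ ok; σ2 onset /m/, coda /t/ ok → well-formed
/bew/ — σ1 onset /b/, coda /w/ ok → well-formed
/mzom/ — violates constraint 2: syllable 1 onset /mz/ has 2 consonants (> 1) → ill-formed
/fimd/ — violates constraint 3: syllable 1 coda /md/ has 2 consonants (> 1) → ill-formed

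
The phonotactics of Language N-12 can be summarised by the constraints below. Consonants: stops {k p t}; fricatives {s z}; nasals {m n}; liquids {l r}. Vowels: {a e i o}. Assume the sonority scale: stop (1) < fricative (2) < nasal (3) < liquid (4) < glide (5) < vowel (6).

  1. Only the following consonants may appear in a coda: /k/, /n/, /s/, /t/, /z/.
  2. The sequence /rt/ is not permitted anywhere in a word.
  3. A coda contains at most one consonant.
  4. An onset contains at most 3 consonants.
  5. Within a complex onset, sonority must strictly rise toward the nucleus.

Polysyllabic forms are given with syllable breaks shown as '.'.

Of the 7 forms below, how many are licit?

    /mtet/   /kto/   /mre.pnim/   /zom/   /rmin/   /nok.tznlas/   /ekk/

/mtet/ — violates constraint 5: syllable 1 onset /mt/: /m/ (nasal, 3) → /t/ (stop, 1) does not rise → illicit
/kto/ — violates constraint 5: syllable 1 onset /kt/: /k/ (stop, 1) → /t/ (stop, 1) does not rise → illicit
/mre.pnim/ — violates constraint 1: syllable 2 coda contains /m/, which is not a licensed coda consonant → illicit
/zom/ — violates constraint 1: syllable 1 coda contains /m/, which is not a licensed coda consonant → illicit
/rmin/ — violates constraint 5: syllable 1 onset /rm/: /r/ (liquid, 4) → /m/ (nasal, 3) does not rise → illicit
/nok.tznlas/ — violates constraint 4: syllable 2 onset /tznl/ has 4 consonants (> 3) → illicit
/ekk/ — violates constraint 3: syllable 1 coda /kk/ has 2 consonants (> 1) → illicit
No form is licit → 0.

0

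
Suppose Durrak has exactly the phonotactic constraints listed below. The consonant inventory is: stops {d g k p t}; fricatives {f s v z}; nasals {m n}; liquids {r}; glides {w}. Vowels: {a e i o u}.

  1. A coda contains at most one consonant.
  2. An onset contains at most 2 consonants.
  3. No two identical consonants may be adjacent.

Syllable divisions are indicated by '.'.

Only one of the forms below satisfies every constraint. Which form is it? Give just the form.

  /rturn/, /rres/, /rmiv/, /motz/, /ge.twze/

/rmiv/

/rturn/ — violates constraint 1: syllable 1 coda /rn/ has 2 consonants (> 1) → illicit
/rres/ — violates constraint 3: adjacent identical consonants /rr/ → illicit
/rmiv/ — σ1 onset /rm/ (2C), coda /v/ ok → licit
/motz/ — violates constraint 1: syllable 1 coda /tz/ has 2 consonants (> 1) → illicit
/ge.twze/ — violates constraint 2: syllable 2 onset /twz/ has 3 consonants (> 2) → illicit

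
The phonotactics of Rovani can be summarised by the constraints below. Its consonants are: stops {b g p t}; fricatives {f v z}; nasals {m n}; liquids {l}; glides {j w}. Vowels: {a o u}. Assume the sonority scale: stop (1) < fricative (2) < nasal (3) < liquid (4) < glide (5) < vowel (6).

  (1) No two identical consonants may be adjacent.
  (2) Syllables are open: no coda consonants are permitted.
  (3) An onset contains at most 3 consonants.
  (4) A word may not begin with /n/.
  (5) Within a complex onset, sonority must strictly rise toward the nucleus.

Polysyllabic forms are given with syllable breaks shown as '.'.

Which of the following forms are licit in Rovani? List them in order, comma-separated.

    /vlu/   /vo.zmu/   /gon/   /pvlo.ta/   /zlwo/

/vlu/ — σ1 onset /vl/ (2→4 rises), coda /∅/ ok → licit
/vo.zmu/ — σ1 onset /v/, coda /∅/ ok; σ2 onset /zm/ (2→3 rises), coda /∅/ ok → licit
/gon/ — violates constraint 2: syllable 1 coda /n/ has 1 consonant (> 0) → illicit
/pvlo.ta/ — σ1 onset /pvl/ (1→2→4 rises), coda /∅/ ok; σ2 onset /t/, coda /∅/ ok → licit
/zlwo/ — σ1 onset /zlw/ (2→4→5 rises), coda /∅/ ok → licit

/vlu/, /vo.zmu/, /pvlo.ta/, /zlwo/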